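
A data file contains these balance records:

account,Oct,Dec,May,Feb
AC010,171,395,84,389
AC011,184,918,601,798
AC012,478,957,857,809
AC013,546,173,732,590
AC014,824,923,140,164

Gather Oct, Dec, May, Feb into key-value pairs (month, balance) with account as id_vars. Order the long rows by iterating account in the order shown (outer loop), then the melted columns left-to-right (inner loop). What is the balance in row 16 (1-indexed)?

20 rows total (5 × 4). Row 16: index ⌊(16-1)/4⌋ = 3 into account → AC013; (16-1) mod 4 = 3 into the melted columns → Feb.
So row 16 is (AC013, Feb, 590); balance = 590.

590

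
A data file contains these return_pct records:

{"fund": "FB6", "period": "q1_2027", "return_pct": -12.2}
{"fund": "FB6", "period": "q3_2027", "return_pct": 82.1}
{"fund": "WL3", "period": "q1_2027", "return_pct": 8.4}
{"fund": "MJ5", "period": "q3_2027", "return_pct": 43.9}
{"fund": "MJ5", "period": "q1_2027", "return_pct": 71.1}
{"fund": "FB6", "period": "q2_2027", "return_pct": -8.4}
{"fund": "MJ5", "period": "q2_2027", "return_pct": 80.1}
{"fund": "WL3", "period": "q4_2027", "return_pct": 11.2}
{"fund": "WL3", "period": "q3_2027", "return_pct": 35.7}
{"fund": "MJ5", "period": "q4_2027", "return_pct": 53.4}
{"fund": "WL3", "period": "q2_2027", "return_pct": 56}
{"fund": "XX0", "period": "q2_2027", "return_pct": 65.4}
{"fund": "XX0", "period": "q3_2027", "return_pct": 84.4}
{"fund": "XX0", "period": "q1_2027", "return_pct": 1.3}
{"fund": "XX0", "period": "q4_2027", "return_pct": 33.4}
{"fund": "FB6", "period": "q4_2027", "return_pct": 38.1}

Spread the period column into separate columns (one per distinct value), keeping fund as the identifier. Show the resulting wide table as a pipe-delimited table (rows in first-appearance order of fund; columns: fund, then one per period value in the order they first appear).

| fund | q1_2027 | q3_2027 | q2_2027 | q4_2027 |
| FB6 | -12.2 | 82.1 | -8.4 | 38.1 |
| WL3 | 8.4 | 35.7 | 56 | 11.2 |
| MJ5 | 71.1 | 43.9 | 80.1 | 53.4 |
| XX0 | 1.3 | 84.4 | 65.4 | 33.4 |

Columns: fund plus the 4 distinct period values (q1_2027, q3_2027, q2_2027, q4_2027).
For example, row FB6 column q1_2027 takes return_pct=-12.2 from the long row (FB6, q1_2027).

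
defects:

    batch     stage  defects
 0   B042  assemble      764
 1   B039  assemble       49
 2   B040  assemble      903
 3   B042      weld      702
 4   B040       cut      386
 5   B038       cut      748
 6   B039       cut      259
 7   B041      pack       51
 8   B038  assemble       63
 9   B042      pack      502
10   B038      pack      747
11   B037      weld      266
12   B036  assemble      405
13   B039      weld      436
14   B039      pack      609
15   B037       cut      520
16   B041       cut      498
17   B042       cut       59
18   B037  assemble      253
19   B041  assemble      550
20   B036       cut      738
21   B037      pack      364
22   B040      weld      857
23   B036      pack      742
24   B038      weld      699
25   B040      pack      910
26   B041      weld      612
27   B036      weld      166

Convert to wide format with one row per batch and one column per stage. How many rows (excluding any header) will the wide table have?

7 distinct batch values → 7 rows.

7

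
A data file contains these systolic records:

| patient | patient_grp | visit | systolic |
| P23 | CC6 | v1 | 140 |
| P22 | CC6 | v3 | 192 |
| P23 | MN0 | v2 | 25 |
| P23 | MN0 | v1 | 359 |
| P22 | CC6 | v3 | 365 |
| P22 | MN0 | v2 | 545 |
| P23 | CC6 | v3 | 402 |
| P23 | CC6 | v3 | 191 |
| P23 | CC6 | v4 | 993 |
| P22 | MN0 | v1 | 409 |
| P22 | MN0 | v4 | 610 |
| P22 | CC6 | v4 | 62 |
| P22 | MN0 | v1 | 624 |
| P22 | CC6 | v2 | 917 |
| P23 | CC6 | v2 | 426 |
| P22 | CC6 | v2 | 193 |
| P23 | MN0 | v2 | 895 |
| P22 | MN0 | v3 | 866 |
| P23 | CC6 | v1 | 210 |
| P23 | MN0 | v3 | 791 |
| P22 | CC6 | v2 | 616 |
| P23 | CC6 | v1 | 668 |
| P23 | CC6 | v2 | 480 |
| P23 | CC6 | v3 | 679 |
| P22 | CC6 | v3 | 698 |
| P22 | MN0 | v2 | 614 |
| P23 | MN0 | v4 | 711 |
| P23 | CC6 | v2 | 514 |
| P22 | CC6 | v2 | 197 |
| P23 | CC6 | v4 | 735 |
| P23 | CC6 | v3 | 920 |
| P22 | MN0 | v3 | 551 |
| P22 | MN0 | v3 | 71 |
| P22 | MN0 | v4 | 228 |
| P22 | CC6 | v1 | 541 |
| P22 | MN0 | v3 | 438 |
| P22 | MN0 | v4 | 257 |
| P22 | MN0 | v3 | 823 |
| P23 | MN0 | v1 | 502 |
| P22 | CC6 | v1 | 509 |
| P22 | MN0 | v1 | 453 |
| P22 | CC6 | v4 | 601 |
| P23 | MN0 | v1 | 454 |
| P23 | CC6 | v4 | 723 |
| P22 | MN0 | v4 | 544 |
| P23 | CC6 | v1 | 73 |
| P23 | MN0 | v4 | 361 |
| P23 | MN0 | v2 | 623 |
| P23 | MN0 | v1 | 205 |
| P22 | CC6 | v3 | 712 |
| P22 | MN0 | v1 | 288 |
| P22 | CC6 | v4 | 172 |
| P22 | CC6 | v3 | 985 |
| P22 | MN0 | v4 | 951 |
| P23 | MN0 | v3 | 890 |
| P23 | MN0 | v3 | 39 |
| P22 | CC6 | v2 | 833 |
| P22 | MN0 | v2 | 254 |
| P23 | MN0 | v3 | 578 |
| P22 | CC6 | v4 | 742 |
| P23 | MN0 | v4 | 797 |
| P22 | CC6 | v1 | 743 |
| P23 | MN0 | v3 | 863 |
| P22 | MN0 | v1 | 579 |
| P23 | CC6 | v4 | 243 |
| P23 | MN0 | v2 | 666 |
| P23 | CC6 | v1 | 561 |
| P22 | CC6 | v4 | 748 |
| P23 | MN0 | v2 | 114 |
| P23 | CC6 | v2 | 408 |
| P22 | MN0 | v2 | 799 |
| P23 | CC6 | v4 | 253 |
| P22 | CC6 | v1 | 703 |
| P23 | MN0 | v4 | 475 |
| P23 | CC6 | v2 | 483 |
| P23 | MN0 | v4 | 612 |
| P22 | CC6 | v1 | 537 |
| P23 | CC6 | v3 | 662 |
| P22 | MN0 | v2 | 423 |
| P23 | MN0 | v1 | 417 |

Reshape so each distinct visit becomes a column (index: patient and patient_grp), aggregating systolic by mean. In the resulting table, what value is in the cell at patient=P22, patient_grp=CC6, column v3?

Rows with patient=P22, patient_grp=CC6 and visit=v3: systolic values are 192, 365, 698, 712, 985.
(192 + 365 + 698 + 712 + 985) / 5 = 590.40.

590.40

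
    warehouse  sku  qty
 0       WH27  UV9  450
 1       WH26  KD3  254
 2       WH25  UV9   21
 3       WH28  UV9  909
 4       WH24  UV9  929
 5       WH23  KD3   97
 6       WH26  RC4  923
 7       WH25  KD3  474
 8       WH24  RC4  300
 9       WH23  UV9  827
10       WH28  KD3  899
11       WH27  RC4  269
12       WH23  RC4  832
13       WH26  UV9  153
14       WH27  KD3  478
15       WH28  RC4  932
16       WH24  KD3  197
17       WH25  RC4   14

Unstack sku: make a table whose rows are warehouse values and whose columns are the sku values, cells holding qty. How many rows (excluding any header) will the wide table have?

6 distinct warehouse values → 6 rows.

6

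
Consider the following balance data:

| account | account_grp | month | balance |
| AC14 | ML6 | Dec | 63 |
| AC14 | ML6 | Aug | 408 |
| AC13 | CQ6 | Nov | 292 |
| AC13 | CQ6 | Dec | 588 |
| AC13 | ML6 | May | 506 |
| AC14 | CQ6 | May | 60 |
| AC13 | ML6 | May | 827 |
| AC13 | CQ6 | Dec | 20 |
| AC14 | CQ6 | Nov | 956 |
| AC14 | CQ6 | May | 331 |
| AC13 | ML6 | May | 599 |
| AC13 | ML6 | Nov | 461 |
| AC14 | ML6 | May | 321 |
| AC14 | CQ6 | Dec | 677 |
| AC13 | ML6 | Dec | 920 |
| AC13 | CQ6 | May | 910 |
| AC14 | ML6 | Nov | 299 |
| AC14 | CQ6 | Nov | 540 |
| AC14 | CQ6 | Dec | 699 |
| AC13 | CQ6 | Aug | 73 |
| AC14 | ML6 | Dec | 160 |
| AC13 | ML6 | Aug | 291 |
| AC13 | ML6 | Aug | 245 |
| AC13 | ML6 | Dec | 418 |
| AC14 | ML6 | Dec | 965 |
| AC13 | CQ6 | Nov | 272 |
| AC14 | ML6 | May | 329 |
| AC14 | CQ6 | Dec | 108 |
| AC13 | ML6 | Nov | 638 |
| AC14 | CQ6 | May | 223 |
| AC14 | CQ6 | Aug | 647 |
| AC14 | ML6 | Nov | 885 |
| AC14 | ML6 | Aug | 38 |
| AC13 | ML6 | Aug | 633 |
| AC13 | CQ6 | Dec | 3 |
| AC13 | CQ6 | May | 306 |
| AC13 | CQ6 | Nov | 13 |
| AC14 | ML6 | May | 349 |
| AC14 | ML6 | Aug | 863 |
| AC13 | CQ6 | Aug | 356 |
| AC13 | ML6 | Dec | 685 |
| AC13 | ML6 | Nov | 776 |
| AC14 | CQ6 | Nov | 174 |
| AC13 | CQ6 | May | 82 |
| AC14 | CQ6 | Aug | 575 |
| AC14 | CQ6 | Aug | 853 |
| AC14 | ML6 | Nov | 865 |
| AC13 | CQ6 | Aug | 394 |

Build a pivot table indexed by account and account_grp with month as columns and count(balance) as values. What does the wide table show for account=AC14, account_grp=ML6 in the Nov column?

3

Rows with account=AC14, account_grp=ML6 and month=Nov: balance values are 299, 885, 865.
3 rows match — count = 3.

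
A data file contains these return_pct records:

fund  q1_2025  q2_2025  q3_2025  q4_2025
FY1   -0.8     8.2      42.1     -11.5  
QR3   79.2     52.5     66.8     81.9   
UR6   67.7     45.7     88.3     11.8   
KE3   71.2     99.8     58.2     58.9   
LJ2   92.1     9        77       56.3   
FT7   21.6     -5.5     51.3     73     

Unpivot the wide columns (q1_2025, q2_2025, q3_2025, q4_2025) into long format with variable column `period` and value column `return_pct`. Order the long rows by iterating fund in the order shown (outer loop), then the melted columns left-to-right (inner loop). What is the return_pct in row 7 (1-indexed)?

24 rows total (6 × 4). Row 7: index ⌊(7-1)/4⌋ = 1 into fund → QR3; (7-1) mod 4 = 2 into the melted columns → q3_2025.
So row 7 is (QR3, q3_2025, 66.8); return_pct = 66.8.

66.8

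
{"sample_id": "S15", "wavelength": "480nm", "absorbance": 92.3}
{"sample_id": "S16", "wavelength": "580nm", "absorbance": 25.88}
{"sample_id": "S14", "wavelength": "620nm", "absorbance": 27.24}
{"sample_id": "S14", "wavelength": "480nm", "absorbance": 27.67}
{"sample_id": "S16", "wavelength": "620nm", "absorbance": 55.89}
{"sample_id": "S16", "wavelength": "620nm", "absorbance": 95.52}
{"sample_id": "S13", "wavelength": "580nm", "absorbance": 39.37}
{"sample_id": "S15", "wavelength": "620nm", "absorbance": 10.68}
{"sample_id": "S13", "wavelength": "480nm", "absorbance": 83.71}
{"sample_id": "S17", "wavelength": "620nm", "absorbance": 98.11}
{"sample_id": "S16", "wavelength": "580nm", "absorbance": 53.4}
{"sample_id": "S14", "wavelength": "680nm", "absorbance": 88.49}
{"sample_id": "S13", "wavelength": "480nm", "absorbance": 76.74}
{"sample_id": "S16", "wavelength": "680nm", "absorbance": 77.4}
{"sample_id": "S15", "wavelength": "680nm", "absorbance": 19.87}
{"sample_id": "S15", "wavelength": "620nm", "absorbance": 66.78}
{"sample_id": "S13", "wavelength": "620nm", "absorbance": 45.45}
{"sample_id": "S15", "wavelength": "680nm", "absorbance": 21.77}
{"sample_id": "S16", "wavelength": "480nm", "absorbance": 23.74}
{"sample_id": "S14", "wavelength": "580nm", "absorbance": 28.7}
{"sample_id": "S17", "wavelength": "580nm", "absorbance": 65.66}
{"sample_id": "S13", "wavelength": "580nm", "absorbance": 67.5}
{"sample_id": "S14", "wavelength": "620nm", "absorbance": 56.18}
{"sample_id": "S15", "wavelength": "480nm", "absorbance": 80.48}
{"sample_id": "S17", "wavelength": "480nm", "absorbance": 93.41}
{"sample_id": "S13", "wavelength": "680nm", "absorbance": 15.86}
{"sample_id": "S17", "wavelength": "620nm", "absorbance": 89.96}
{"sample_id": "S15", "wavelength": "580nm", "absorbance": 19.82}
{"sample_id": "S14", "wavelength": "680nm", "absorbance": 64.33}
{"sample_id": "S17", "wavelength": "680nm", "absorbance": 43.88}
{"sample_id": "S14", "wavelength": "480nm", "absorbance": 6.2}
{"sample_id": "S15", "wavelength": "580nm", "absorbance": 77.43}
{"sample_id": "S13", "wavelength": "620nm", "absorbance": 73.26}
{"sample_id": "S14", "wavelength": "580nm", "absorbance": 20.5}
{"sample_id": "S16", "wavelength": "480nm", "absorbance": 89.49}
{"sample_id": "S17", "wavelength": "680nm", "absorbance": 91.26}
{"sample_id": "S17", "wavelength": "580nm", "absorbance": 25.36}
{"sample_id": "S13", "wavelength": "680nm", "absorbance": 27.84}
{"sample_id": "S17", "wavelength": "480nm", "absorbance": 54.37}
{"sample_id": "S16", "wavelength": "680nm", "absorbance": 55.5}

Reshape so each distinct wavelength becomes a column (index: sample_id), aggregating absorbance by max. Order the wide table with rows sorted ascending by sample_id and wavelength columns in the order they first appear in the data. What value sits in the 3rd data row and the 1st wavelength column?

92.3

With rows sorted ascending by sample_id, row 3 is sample_id=S15. wavelength columns in first-appearance order: 480nm, 580nm, 620nm, 680nm; column 1 is 480nm.
Long rows with sample_id=S15, wavelength=480nm: max(92.3, 80.48) = 92.3.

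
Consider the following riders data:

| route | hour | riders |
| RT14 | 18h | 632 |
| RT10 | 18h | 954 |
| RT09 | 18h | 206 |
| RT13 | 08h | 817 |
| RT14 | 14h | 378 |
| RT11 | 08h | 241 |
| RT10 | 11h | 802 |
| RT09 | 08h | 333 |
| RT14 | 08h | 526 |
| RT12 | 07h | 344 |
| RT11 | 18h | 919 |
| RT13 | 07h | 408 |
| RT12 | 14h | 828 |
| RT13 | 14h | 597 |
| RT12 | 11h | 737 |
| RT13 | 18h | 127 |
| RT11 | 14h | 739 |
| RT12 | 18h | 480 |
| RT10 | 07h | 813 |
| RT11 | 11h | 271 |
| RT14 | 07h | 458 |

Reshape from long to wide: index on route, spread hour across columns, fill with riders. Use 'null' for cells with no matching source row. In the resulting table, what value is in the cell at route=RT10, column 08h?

No long-format row has route=RT10 and hour=08h, so the cell is null.

null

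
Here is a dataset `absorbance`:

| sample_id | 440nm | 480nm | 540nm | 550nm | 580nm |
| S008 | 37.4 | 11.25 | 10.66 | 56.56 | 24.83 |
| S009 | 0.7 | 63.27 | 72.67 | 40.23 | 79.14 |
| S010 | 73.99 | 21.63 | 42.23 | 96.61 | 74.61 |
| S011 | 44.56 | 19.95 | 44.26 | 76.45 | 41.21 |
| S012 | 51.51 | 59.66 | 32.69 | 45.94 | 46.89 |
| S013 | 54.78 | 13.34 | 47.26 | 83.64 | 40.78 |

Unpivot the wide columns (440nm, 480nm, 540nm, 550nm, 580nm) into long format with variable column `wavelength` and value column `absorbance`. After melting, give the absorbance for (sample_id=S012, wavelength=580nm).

46.89

Unpivoting turns each (sample_id, wide-column) pair into one long row.
The wide cell at row S012, column 580nm holds 46.89, so the long row (S012, 580nm) has absorbance=46.89.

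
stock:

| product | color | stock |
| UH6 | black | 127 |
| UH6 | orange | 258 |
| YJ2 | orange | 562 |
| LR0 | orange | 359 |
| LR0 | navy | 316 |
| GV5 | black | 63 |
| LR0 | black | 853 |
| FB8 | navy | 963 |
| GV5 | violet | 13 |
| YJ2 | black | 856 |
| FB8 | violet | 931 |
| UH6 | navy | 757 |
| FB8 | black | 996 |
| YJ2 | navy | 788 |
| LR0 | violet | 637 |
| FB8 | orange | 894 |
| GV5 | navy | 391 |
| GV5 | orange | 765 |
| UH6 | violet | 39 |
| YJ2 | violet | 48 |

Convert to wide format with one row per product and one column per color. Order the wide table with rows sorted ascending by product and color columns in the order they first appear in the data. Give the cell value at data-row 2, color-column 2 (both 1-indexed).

765

With rows sorted ascending by product, row 2 is product=GV5. color columns in first-appearance order: black, orange, navy, violet; column 2 is orange.
Long rows with product=GV5, color=orange: stock = 765.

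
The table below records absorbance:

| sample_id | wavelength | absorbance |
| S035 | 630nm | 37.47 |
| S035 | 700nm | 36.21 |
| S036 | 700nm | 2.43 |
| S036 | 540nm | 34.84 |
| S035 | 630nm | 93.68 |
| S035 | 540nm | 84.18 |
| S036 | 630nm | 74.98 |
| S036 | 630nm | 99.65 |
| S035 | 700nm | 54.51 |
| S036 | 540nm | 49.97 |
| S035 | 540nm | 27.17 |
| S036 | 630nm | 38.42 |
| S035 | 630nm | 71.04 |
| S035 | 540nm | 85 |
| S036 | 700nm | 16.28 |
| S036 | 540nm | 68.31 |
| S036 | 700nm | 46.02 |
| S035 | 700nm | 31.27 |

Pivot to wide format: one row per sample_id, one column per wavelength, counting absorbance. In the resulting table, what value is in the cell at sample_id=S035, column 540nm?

3

Rows with sample_id=S035 and wavelength=540nm: absorbance values are 84.18, 27.17, 85.
3 rows match — count = 3.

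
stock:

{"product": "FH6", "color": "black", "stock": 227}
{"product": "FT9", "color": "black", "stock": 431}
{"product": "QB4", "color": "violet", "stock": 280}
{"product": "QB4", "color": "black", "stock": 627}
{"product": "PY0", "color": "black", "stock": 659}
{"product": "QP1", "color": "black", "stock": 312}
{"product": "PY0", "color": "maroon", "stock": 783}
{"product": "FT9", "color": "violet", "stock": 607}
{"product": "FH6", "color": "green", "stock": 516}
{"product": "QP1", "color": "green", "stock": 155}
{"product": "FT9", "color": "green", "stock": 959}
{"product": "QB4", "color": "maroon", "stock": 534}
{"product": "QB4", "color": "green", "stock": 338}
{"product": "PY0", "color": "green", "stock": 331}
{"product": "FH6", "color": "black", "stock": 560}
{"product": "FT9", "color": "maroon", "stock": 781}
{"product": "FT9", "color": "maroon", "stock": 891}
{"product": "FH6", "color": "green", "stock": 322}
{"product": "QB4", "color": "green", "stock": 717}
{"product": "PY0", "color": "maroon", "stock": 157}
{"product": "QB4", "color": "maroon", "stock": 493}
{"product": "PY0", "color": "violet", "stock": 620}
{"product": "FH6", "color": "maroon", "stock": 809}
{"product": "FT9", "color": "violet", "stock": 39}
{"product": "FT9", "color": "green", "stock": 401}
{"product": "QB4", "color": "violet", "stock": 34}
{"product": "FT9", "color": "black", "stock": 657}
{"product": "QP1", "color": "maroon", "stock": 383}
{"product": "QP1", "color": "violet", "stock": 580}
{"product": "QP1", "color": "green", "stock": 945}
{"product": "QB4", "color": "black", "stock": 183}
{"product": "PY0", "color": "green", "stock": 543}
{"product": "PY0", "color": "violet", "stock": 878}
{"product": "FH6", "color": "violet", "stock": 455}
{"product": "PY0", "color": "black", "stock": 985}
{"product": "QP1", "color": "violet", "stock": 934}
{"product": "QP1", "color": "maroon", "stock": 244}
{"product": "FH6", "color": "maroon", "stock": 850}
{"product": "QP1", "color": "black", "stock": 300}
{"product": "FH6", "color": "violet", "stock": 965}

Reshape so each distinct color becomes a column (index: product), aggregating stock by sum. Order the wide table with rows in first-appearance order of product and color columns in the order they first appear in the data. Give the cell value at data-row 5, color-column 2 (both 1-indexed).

With rows in first-appearance order of product, row 5 is product=QP1. color columns in first-appearance order: black, violet, maroon, green; column 2 is violet.
Long rows with product=QP1, color=violet: 580 + 934 = 1514.

1514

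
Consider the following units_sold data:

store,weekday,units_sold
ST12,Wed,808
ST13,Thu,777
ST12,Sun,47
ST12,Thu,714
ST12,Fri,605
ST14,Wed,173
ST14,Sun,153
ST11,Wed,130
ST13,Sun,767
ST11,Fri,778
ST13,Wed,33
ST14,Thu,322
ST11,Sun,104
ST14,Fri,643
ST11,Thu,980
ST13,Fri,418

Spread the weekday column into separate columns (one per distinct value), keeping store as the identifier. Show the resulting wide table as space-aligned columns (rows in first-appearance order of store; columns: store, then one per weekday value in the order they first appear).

store  Wed  Thu  Sun  Fri
ST12   808  714  47   605
ST13   33   777  767  418
ST14   173  322  153  643
ST11   130  980  104  778

Columns: store plus the 4 distinct weekday values (Wed, Thu, Sun, Fri).
For example, row ST12 column Wed takes units_sold=808 from the long row (ST12, Wed).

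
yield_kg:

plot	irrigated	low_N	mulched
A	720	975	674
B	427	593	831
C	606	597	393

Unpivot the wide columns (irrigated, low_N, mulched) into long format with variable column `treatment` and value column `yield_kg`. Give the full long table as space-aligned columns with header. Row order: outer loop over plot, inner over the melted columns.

Each (plot, column) pair becomes one row: 3 × 3 = 9 rows.
For example, (A, irrigated) → yield_kg=720.

plot  treatment  yield_kg
A     irrigated  720     
A     low_N      975     
A     mulched    674     
B     irrigated  427     
B     low_N      593     
B     mulched    831     
C     irrigated  606     
C     low_N      597     
C     mulched    393     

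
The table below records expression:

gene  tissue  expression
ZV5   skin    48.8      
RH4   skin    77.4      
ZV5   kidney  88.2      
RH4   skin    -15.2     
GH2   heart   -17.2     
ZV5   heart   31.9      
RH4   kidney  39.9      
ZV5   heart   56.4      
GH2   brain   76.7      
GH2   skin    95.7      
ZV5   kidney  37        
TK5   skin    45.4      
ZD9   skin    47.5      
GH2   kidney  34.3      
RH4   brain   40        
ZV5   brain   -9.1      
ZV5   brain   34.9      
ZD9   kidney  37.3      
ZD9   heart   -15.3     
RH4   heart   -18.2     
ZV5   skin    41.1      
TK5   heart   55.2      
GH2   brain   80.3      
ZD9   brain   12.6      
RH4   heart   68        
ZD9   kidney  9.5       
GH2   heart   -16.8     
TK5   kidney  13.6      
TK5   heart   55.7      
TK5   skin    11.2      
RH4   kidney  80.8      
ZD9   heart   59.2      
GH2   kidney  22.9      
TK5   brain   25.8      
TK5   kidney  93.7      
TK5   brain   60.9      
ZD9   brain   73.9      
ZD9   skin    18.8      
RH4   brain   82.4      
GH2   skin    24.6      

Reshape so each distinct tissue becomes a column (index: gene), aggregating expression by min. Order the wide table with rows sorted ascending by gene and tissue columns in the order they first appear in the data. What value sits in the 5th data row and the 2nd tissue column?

37

With rows sorted ascending by gene, row 5 is gene=ZV5. tissue columns in first-appearance order: skin, kidney, heart, brain; column 2 is kidney.
Long rows with gene=ZV5, tissue=kidney: min(88.2, 37) = 37.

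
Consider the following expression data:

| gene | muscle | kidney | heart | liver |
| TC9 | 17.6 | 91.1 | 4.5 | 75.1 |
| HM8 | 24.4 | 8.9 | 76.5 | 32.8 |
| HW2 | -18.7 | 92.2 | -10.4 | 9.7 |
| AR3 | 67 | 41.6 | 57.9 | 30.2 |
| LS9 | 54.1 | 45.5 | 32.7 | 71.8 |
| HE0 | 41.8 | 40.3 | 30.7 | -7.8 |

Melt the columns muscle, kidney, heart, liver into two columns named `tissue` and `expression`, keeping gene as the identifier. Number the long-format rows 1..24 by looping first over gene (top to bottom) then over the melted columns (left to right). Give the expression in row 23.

24 rows total (6 × 4). Row 23: index ⌊(23-1)/4⌋ = 5 into gene → HE0; (23-1) mod 4 = 2 into the melted columns → heart.
So row 23 is (HE0, heart, 30.7); expression = 30.7.

30.7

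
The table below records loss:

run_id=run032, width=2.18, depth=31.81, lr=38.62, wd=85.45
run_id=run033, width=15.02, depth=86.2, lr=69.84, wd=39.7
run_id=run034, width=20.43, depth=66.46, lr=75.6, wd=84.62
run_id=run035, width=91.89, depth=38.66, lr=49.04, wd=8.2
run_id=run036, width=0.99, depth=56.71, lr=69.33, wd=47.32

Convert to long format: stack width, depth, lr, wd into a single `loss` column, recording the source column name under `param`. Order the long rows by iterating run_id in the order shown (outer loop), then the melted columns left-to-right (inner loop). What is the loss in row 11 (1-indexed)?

20 rows total (5 × 4). Row 11: index ⌊(11-1)/4⌋ = 2 into run_id → run034; (11-1) mod 4 = 2 into the melted columns → lr.
So row 11 is (run034, lr, 75.6); loss = 75.6.

75.6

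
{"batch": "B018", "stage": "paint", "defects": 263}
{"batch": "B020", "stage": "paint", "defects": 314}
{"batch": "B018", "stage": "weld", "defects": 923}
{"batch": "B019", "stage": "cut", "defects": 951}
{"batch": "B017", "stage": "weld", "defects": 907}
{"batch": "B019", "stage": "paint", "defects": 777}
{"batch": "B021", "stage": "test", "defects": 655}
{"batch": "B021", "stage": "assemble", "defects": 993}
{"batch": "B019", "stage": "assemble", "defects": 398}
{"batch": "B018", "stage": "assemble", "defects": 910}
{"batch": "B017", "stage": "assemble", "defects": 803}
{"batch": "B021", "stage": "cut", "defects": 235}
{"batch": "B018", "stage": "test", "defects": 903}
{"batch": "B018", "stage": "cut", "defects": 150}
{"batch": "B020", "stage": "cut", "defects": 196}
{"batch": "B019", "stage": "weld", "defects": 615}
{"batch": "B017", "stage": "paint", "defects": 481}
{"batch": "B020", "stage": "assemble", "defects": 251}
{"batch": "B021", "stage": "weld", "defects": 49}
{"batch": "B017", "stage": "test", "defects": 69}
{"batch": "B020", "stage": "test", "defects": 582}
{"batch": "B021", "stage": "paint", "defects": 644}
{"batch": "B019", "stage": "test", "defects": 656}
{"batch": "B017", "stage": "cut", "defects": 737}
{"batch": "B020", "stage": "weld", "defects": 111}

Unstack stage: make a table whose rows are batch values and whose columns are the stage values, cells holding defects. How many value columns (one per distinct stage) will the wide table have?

5 distinct stage values: weld, test, cut, paint, assemble.

5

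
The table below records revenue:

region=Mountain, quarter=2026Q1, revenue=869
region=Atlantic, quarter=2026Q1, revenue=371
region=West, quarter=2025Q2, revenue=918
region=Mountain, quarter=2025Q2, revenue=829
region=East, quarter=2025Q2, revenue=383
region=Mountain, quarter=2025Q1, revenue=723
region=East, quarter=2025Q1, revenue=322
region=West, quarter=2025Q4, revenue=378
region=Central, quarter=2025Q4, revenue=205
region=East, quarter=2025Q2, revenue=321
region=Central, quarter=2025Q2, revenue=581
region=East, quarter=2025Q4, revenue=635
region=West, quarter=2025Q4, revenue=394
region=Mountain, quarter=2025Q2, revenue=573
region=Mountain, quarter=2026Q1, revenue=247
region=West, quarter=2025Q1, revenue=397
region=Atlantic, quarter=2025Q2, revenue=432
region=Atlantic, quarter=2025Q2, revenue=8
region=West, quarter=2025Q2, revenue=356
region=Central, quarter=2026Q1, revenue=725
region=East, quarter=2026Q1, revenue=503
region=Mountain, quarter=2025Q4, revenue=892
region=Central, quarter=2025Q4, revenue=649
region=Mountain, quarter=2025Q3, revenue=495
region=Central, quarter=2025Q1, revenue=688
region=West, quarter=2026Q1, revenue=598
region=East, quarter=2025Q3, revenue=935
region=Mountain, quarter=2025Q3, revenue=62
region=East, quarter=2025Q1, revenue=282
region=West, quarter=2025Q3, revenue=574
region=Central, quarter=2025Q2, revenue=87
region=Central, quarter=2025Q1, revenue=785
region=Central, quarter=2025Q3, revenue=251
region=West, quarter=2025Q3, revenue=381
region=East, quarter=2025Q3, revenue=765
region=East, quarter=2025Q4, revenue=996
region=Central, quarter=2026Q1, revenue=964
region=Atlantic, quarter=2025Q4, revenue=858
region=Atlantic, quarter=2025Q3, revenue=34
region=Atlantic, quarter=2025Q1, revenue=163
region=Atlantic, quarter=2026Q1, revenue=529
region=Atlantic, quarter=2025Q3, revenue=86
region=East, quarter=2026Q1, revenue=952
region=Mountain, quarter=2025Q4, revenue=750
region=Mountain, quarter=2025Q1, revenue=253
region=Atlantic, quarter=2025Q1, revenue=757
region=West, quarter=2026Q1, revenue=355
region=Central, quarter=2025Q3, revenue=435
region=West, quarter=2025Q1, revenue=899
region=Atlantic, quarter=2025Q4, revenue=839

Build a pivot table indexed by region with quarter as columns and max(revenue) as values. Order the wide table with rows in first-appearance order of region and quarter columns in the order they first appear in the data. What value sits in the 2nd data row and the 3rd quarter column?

With rows in first-appearance order of region, row 2 is region=Atlantic. quarter columns in first-appearance order: 2026Q1, 2025Q2, 2025Q1, 2025Q4, 2025Q3; column 3 is 2025Q1.
Long rows with region=Atlantic, quarter=2025Q1: max(163, 757) = 757.

757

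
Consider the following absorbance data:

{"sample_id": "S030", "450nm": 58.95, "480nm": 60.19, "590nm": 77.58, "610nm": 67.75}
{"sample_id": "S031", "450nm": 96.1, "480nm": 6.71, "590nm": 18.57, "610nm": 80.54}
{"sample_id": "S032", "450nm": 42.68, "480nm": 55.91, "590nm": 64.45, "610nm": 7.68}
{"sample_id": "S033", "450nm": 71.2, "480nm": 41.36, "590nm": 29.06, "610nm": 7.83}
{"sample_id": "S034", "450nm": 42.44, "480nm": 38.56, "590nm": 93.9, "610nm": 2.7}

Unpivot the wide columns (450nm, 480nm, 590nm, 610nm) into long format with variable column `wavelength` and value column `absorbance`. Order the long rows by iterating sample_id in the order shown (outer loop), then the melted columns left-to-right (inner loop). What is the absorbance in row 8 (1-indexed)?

80.54

20 rows total (5 × 4). Row 8: index ⌊(8-1)/4⌋ = 1 into sample_id → S031; (8-1) mod 4 = 3 into the melted columns → 610nm.
So row 8 is (S031, 610nm, 80.54); absorbance = 80.54.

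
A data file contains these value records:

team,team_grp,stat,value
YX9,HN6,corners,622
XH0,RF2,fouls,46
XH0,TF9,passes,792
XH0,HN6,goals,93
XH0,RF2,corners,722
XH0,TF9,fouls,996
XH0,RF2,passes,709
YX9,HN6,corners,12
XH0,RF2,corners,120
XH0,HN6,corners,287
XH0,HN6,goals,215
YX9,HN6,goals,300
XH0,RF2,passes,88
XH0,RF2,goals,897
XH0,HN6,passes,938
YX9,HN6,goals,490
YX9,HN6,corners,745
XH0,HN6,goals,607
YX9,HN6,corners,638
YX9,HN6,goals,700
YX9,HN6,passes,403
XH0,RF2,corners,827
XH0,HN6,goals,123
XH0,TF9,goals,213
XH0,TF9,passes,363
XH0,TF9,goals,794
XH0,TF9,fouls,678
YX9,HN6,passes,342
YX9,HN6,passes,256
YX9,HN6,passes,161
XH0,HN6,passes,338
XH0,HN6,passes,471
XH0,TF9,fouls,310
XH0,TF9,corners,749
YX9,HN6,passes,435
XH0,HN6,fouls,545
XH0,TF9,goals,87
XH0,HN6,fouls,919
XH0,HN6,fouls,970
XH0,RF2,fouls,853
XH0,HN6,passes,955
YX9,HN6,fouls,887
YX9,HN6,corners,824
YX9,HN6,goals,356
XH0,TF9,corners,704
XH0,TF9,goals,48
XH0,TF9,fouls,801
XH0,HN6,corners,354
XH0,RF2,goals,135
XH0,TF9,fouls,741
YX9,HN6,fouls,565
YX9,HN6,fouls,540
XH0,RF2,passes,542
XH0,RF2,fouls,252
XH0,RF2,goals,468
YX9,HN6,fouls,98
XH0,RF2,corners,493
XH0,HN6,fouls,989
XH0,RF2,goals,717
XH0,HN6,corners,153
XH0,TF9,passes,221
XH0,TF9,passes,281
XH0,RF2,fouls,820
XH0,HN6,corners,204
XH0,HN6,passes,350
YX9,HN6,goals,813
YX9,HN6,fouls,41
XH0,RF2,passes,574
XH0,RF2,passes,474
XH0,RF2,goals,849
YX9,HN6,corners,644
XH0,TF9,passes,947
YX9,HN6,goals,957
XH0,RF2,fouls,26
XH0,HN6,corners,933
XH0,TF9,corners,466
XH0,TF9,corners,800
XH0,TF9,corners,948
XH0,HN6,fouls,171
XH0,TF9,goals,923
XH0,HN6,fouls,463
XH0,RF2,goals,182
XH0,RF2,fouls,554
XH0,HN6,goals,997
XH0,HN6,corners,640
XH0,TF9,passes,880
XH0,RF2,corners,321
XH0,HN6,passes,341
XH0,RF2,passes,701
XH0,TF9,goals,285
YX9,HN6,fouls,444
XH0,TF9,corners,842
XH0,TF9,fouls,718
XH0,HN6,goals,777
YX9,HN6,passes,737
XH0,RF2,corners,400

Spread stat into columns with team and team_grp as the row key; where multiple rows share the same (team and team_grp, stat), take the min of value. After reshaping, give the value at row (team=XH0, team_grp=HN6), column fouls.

171

Rows with team=XH0, team_grp=HN6 and stat=fouls: value values are 545, 919, 970, 989, 171, 463.
min(545, 919, 970, 989, 171, 463) = 171.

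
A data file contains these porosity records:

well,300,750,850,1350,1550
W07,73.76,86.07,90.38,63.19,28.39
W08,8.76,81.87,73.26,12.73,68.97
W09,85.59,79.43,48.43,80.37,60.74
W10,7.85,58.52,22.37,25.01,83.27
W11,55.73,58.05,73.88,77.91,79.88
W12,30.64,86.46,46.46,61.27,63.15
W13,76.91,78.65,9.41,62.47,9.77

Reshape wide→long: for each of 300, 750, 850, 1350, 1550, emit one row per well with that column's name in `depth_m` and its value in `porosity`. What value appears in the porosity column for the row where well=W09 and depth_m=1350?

Unpivoting turns each (well, wide-column) pair into one long row.
The wide cell at row W09, column 1350 holds 80.37, so the long row (W09, 1350) has porosity=80.37.

80.37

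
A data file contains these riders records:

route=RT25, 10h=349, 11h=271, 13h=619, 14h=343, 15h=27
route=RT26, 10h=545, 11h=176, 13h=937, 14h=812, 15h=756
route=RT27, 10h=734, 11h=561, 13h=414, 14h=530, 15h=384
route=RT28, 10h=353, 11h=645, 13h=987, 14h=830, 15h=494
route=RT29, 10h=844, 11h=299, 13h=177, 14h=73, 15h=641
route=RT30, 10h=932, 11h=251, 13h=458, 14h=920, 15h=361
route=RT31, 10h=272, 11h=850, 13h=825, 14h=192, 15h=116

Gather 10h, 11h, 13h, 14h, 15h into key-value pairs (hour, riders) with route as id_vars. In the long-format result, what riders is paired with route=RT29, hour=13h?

177

Unpivoting turns each (route, wide-column) pair into one long row.
The wide cell at row RT29, column 13h holds 177, so the long row (RT29, 13h) has riders=177.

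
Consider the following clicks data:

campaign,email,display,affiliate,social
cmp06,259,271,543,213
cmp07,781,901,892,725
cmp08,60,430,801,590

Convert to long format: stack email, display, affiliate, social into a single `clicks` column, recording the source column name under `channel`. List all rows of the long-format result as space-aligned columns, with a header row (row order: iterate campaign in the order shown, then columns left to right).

Each (campaign, column) pair becomes one row: 3 × 4 = 12 rows.
For example, (cmp06, email) → clicks=259.

campaign  channel    clicks
cmp06     email      259   
cmp06     display    271   
cmp06     affiliate  543   
cmp06     social     213   
cmp07     email      781   
cmp07     display    901   
cmp07     affiliate  892   
cmp07     social     725   
cmp08     email      60    
cmp08     display    430   
cmp08     affiliate  801   
cmp08     social     590   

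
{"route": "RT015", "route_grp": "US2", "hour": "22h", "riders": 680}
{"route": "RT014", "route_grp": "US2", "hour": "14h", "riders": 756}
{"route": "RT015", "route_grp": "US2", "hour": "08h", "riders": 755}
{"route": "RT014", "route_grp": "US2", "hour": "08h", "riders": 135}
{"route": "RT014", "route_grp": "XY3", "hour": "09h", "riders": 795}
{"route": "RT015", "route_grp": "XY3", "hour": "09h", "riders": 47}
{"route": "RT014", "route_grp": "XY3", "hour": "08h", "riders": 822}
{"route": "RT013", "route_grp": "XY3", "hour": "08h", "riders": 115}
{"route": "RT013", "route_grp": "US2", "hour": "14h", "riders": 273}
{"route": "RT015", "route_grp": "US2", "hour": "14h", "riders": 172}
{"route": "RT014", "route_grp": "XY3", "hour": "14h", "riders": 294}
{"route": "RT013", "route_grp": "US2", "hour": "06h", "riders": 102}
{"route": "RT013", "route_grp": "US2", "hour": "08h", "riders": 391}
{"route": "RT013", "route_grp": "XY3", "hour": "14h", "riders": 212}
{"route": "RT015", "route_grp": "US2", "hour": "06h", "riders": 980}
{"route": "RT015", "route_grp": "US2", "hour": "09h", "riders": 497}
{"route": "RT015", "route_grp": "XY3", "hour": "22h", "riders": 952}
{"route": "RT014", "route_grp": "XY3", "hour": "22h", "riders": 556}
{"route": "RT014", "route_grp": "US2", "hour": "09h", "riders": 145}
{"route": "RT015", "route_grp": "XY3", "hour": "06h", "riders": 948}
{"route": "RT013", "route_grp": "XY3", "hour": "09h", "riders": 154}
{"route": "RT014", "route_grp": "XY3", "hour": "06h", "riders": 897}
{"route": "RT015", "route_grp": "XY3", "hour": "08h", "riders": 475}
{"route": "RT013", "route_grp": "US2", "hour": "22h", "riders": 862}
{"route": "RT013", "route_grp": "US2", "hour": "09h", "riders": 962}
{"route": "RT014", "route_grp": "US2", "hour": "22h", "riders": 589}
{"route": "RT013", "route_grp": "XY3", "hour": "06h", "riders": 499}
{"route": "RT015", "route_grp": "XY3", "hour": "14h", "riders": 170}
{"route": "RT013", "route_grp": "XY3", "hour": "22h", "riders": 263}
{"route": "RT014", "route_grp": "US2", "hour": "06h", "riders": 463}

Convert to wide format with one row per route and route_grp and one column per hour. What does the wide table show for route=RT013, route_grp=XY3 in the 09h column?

Wide layout: rows indexed by route and route_grp, columns are the 5 distinct hour values (22h, 14h, 08h, 09h, 06h).
Cell (route=RT013, route_grp=XY3, hour=09h) draws from the long row where route=RT013, route_grp=XY3 and hour=09h, which has riders=154.

154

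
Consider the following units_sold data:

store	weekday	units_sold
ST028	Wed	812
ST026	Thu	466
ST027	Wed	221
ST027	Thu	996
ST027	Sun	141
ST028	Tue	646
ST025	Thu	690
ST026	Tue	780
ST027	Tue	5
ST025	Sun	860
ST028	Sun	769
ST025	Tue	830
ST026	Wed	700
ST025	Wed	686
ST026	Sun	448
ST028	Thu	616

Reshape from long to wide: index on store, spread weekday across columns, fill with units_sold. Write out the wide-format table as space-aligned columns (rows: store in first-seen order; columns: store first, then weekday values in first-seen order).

store  Wed  Thu  Sun  Tue
ST028  812  616  769  646
ST026  700  466  448  780
ST027  221  996  141  5  
ST025  686  690  860  830

Columns: store plus the 4 distinct weekday values (Wed, Thu, Sun, Tue).
For example, row ST028 column Wed takes units_sold=812 from the long row (ST028, Wed).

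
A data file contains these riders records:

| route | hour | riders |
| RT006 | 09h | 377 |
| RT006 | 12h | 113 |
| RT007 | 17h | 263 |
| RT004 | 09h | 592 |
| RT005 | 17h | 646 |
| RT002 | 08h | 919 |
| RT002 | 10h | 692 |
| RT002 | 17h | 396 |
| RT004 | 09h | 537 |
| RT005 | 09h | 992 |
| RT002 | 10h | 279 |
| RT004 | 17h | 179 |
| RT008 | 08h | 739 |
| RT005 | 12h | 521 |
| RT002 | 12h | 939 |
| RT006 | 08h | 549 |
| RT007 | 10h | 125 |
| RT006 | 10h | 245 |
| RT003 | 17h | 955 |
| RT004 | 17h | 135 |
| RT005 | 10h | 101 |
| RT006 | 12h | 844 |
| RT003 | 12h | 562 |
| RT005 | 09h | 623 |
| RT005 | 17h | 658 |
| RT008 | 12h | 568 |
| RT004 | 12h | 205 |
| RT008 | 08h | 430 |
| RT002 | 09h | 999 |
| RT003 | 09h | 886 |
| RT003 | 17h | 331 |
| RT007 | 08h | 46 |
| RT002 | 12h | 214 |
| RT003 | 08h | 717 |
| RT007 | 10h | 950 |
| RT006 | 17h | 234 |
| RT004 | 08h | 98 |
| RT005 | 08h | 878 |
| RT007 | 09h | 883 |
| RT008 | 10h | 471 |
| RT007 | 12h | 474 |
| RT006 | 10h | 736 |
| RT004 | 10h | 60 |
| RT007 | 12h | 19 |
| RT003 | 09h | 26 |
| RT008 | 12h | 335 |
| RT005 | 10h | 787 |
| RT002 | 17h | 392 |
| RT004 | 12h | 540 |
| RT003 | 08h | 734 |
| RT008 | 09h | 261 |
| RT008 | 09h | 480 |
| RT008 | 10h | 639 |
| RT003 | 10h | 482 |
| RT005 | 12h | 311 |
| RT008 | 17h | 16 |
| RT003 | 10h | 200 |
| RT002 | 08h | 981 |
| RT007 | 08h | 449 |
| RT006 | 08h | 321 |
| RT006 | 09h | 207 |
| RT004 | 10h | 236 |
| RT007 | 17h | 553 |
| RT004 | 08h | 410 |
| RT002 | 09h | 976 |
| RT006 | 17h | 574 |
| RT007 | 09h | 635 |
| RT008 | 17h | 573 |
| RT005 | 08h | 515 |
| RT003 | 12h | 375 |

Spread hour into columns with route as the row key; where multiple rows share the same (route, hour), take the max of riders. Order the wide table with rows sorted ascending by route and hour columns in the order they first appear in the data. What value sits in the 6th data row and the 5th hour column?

950

With rows sorted ascending by route, row 6 is route=RT007. hour columns in first-appearance order: 09h, 12h, 17h, 08h, 10h; column 5 is 10h.
Long rows with route=RT007, hour=10h: max(125, 950) = 950.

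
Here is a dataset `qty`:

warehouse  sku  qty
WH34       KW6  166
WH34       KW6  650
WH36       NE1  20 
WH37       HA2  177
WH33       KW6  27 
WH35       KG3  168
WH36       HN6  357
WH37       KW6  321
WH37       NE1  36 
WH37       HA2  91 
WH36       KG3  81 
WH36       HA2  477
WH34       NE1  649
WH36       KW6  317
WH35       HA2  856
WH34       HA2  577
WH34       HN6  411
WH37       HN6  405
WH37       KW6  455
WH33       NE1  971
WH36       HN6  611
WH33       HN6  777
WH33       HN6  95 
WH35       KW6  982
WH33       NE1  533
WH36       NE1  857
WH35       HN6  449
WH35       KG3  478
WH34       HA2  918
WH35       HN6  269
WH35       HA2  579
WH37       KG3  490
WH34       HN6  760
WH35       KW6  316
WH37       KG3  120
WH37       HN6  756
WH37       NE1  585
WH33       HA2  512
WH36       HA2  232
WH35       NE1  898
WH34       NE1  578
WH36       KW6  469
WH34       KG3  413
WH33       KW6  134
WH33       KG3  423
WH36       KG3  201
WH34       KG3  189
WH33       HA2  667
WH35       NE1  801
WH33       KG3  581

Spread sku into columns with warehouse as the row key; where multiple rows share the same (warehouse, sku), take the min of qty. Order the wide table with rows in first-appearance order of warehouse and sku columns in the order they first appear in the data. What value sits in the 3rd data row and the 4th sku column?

With rows in first-appearance order of warehouse, row 3 is warehouse=WH37. sku columns in first-appearance order: KW6, NE1, HA2, KG3, HN6; column 4 is KG3.
Long rows with warehouse=WH37, sku=KG3: min(490, 120) = 120.

120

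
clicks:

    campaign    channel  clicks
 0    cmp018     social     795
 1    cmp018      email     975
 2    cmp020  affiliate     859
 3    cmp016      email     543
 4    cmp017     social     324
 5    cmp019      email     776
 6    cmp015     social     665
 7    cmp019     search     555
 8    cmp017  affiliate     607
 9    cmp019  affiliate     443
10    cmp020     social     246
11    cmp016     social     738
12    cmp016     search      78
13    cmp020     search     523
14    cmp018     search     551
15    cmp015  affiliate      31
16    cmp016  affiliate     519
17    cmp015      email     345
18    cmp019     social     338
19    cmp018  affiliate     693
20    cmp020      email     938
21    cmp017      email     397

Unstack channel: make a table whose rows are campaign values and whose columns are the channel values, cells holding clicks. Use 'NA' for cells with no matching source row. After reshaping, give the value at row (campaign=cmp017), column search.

NA

No long-format row has campaign=cmp017 and channel=search, so the cell is NA.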